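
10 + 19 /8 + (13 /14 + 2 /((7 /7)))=857 /56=15.30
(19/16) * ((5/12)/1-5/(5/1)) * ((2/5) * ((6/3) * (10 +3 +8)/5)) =-931/400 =-2.33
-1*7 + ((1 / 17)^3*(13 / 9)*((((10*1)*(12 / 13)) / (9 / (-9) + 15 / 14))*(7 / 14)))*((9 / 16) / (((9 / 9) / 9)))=-67837 / 9826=-6.90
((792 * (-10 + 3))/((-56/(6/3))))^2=39204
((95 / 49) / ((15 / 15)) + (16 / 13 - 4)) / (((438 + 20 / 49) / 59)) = -1357 / 12142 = -0.11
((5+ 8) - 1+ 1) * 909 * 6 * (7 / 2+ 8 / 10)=1524393 / 5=304878.60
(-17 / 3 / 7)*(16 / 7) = -272 / 147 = -1.85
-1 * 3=-3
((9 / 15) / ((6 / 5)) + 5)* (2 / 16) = 11 / 16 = 0.69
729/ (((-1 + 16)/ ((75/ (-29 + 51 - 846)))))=-3645/ 824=-4.42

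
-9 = -9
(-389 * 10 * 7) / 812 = -1945 / 58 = -33.53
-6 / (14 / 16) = -48 / 7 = -6.86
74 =74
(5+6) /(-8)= -11 /8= -1.38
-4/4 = -1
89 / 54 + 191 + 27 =11861 / 54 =219.65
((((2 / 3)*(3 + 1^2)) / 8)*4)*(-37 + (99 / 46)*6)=-2216 / 69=-32.12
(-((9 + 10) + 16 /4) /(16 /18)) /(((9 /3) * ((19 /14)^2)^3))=-64942248 /47045881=-1.38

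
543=543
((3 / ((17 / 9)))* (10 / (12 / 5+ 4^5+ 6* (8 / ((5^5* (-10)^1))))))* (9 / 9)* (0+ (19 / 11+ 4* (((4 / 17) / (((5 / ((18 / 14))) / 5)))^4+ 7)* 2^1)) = 0.89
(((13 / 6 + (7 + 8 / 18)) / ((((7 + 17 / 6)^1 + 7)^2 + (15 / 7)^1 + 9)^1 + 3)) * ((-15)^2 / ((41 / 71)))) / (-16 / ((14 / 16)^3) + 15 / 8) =-106169338800 / 185630520101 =-0.57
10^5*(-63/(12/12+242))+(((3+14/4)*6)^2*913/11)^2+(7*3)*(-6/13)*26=430306259519/27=15937268871.07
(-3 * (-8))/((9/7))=56/3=18.67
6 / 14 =3 / 7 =0.43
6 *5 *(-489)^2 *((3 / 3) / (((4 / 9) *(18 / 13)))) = 46628595 / 4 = 11657148.75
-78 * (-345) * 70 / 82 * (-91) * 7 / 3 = -199986150 / 41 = -4877710.98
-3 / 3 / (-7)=1 / 7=0.14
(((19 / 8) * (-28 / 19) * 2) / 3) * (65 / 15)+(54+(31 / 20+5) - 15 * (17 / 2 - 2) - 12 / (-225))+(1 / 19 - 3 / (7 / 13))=-52.53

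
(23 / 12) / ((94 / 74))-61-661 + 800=79.51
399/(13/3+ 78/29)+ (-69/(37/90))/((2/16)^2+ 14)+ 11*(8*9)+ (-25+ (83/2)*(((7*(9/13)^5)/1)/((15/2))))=2640819906347/3228392635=818.00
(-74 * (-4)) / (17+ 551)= 37 / 71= 0.52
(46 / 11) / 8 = 23 / 44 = 0.52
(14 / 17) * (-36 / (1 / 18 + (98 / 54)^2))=-734832 / 83011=-8.85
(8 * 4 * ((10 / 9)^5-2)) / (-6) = 289568 / 177147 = 1.63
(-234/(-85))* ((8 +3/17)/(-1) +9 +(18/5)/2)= 52182/7225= 7.22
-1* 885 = -885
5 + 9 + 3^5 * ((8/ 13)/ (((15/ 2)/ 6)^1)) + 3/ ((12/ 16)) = 8946/ 65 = 137.63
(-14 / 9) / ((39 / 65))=-70 / 27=-2.59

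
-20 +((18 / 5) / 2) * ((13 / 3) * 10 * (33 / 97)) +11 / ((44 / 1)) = 2633 / 388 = 6.79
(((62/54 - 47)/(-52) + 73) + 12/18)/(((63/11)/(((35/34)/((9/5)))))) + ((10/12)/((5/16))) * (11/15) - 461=-451.60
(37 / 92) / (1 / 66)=1221 / 46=26.54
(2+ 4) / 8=3 / 4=0.75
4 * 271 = 1084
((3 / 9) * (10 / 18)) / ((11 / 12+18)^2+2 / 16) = 80 / 154641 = 0.00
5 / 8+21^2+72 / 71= 251419 / 568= 442.64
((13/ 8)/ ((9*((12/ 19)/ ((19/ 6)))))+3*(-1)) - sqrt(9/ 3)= -10859/ 5184 - sqrt(3)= -3.83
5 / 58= 0.09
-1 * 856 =-856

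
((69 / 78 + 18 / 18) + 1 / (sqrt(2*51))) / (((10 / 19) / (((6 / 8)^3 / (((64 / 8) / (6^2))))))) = 1539*sqrt(102) / 43520 + 226233 / 33280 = 7.16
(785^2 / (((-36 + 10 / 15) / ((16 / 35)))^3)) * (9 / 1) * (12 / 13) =-36800759808 / 3319212715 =-11.09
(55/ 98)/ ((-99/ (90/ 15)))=-5/ 147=-0.03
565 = 565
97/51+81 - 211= -6533/51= -128.10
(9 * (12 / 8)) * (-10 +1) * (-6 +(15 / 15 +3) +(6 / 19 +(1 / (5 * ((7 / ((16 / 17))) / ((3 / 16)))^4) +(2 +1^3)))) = -3045609112176 / 19050722495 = -159.87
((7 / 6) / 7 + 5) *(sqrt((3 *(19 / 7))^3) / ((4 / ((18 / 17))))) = 5301 *sqrt(399) / 3332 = 31.78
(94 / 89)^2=8836 / 7921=1.12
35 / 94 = 0.37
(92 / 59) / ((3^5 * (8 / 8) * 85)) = 92 / 1218645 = 0.00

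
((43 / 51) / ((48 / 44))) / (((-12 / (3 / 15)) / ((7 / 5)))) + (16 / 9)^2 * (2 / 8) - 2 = -676333 / 550800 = -1.23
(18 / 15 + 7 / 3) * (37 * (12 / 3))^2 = 1160912 / 15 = 77394.13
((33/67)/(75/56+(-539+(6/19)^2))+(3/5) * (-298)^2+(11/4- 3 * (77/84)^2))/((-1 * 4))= -9310964234145721/698986858560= -13320.66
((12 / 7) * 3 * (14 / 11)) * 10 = 720 / 11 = 65.45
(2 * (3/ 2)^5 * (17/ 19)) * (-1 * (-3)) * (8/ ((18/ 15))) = 20655/ 76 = 271.78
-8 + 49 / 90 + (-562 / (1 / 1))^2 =28425289 / 90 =315836.54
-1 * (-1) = 1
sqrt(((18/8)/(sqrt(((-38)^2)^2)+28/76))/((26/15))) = 3*sqrt(1203270)/109772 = 0.03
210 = 210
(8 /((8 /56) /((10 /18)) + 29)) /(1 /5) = 175 /128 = 1.37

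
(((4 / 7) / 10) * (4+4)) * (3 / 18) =8 / 105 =0.08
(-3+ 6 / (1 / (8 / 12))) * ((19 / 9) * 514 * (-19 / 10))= -92777 / 45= -2061.71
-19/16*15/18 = -95/96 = -0.99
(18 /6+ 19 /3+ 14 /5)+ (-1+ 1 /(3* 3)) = 506 /45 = 11.24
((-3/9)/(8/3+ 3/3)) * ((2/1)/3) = -2/33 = -0.06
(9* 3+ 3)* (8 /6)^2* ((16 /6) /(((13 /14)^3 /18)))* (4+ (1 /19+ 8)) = 1608642560 /41743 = 38536.82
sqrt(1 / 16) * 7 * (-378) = -661.50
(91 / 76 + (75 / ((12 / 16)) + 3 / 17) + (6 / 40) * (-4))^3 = 275893179598952999 / 269586136000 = 1023395.28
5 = 5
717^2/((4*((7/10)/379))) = 974198655/14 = 69585618.21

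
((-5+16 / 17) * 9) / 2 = -621 / 34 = -18.26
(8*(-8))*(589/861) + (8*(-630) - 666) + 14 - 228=-5134816/861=-5963.78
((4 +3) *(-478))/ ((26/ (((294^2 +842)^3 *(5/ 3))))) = -5561350953463883480/ 39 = -142598742396509832.82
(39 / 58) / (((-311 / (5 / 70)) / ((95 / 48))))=-1235 / 4040512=-0.00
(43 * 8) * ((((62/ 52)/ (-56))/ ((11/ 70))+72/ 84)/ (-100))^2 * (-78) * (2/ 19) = -4308192489/ 29289260000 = -0.15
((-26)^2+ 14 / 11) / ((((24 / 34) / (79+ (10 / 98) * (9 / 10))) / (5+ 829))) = 68225658425 / 1078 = 63289108.00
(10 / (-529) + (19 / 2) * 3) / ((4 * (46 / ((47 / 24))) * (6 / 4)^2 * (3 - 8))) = -1416251 / 52561440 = -0.03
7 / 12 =0.58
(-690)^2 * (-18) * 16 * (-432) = 59234457600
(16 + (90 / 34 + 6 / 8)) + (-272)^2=5032231 / 68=74003.40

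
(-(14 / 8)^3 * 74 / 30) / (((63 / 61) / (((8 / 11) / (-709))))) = 110593 / 8422920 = 0.01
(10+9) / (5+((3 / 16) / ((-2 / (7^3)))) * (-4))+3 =3359 / 1069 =3.14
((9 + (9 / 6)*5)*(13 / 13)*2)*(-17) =-561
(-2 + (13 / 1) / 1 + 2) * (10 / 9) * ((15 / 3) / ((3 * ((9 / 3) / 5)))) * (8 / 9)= 26000 / 729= 35.67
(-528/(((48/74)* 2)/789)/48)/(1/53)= -5673173/16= -354573.31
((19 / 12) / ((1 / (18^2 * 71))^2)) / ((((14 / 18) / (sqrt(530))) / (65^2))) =31860185163300 * sqrt(530) / 7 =104782363494878.90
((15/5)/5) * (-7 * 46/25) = -966/125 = -7.73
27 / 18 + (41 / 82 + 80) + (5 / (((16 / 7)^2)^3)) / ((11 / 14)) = 7570642131 / 92274688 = 82.04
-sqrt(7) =-2.65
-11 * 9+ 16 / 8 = -97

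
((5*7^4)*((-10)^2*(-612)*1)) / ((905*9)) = -16326800 / 181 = -90203.31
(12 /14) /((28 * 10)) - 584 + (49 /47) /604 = -584.00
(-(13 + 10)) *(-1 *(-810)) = -18630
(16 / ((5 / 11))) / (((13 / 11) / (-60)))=-23232 / 13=-1787.08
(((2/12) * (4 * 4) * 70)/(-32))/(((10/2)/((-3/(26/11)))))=77/52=1.48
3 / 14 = 0.21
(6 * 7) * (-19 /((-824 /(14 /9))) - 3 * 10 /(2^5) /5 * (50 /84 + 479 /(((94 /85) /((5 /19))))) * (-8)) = 3984521183 /551874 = 7219.98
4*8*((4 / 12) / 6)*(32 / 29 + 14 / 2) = 3760 / 261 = 14.41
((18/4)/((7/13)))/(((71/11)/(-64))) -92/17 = -745852/8449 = -88.28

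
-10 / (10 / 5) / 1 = -5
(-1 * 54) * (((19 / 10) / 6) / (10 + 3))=-171 / 130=-1.32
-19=-19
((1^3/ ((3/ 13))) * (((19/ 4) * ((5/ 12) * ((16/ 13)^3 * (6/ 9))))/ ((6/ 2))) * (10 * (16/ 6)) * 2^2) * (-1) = -15564800/ 41067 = -379.01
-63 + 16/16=-62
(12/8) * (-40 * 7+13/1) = -801/2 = -400.50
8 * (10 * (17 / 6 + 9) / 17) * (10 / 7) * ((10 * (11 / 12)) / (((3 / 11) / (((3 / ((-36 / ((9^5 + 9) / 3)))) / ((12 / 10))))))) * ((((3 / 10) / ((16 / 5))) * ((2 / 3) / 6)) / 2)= -1036289375 / 54432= -19038.24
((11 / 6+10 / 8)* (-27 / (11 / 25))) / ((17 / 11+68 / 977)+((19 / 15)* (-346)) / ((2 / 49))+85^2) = 0.05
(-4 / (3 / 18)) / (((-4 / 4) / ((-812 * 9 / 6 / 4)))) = -7308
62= 62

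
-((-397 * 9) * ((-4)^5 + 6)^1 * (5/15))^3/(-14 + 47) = -594097006014937224/11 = -54008818728630656.73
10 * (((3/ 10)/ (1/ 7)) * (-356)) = -7476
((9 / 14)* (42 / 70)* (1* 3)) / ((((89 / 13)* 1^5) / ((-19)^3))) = -7222527 / 6230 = -1159.31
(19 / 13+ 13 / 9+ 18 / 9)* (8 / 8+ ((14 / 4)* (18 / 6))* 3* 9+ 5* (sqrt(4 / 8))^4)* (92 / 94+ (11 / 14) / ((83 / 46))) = 201078719 / 101426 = 1982.52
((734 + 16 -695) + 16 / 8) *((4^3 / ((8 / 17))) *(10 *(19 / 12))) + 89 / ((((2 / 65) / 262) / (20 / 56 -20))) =-206686265 / 14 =-14763304.64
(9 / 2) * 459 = 4131 / 2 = 2065.50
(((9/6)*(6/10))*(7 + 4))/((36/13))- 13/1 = -377/40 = -9.42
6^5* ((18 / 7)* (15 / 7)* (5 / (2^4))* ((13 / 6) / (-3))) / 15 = -31590 / 49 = -644.69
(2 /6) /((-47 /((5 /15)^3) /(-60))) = 20 /1269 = 0.02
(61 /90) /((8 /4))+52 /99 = 1711 /1980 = 0.86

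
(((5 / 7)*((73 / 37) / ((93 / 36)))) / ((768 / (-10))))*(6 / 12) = -1825 / 513856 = -0.00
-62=-62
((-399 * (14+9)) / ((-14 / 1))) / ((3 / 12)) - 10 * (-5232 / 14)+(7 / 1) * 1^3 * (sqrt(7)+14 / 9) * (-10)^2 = 700 * sqrt(7)+469226 / 63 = 9300.06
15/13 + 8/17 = 359/221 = 1.62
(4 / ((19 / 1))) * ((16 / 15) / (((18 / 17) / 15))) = 544 / 171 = 3.18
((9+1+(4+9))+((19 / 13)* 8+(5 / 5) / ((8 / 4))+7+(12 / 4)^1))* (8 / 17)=4700 / 221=21.27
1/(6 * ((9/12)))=2/9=0.22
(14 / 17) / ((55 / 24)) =336 / 935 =0.36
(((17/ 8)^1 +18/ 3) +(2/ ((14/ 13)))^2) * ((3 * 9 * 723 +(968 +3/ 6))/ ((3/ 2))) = 158096.70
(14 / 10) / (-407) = -7 / 2035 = -0.00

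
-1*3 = -3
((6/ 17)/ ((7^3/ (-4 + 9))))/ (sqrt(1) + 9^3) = 0.00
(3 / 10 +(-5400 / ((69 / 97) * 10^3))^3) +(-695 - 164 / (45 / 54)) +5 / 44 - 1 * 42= -91735714523 / 66918500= -1370.86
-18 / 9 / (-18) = 1 / 9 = 0.11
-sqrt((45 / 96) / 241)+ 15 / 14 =15 / 14 - sqrt(7230) / 1928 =1.03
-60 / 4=-15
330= 330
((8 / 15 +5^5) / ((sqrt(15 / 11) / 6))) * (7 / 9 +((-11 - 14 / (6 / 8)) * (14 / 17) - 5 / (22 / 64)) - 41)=-12498257672 * sqrt(165) / 126225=-1271879.79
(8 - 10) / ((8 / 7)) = -7 / 4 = -1.75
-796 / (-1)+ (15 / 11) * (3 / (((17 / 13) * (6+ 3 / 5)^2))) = 18012717 / 22627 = 796.07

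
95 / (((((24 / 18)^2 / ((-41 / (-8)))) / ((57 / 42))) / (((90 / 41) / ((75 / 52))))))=126711 / 224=565.67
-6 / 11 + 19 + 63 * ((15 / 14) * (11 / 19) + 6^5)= 489945.53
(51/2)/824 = 51/1648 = 0.03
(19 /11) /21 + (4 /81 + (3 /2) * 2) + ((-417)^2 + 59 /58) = 62905151033 /361746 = 173893.15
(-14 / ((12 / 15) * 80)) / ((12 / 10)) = -35 / 192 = -0.18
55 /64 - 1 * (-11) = 759 /64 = 11.86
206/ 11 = 18.73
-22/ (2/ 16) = -176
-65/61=-1.07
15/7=2.14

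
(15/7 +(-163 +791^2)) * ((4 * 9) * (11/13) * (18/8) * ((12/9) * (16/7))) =83229208128/637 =130658097.53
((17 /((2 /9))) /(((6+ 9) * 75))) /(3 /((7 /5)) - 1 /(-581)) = 1411 /44500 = 0.03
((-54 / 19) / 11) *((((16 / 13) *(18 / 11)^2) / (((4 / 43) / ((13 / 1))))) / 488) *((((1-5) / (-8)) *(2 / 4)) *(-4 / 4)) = 94041 / 1542629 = 0.06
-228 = -228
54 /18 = 3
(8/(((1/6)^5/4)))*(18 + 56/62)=4703727.48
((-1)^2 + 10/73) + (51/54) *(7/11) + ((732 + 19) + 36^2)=29612459/14454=2048.74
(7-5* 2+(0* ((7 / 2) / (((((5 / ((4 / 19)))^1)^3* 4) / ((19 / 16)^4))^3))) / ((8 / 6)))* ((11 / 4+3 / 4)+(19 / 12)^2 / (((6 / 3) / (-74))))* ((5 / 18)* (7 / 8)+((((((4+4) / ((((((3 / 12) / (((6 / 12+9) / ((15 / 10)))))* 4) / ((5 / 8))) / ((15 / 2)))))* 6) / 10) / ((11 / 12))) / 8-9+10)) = 420922897 / 76032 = 5536.13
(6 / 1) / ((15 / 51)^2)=1734 / 25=69.36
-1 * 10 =-10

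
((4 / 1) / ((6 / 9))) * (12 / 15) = 24 / 5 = 4.80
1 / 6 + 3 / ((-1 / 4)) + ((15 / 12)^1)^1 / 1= -127 / 12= -10.58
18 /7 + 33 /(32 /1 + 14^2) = 1445 /532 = 2.72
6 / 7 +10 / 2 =41 / 7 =5.86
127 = 127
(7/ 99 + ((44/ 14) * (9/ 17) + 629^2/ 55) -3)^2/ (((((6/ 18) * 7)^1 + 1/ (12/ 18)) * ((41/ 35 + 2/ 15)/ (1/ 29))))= 358970458153789682/ 1006561159065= 356630.55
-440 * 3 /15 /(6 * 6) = -22 /9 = -2.44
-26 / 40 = -0.65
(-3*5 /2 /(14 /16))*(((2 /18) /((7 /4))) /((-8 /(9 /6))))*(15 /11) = 75 /539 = 0.14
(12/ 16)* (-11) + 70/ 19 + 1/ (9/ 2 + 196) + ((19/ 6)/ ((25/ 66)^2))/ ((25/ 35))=2508342233/ 95237500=26.34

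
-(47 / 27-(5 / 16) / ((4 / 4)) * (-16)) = -182 / 27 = -6.74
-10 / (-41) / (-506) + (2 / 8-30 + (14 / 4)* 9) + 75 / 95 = 2001609 / 788348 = 2.54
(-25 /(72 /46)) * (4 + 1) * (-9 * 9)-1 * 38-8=25691 /4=6422.75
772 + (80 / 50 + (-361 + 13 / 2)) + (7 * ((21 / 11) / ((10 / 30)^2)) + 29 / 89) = 5283649 / 9790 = 539.70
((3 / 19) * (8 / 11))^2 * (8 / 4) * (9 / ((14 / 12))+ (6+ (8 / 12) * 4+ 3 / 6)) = 136128 / 305767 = 0.45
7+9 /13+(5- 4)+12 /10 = 643 /65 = 9.89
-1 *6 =-6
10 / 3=3.33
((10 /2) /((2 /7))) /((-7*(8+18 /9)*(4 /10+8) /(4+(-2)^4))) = -25 /42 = -0.60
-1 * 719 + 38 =-681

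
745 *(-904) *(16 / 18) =-5387840 / 9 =-598648.89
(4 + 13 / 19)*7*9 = 295.11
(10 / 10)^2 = 1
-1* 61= -61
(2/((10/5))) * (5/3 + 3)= 14/3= 4.67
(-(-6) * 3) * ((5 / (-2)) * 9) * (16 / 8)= -810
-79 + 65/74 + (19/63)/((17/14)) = -77.87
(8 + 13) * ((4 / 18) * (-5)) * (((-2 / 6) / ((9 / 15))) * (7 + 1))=103.70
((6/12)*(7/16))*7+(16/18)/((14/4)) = 3599/2016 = 1.79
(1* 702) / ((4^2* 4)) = 351 / 32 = 10.97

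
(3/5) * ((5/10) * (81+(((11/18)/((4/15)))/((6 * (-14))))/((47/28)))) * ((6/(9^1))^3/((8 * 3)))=274049/913680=0.30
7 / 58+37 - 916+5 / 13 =-662385 / 754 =-878.49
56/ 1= 56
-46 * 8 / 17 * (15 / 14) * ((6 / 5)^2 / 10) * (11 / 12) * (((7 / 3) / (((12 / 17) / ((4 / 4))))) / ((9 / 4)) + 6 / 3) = -284372 / 26775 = -10.62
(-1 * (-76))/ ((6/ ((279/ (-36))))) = -98.17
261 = 261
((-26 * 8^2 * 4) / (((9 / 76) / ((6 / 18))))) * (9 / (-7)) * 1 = 505856 / 21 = 24088.38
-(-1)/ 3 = 1/ 3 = 0.33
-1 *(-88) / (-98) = -44 / 49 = -0.90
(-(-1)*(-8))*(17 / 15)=-136 / 15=-9.07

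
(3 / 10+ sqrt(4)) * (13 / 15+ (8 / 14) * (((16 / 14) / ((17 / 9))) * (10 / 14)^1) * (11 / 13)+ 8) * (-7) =-237346177 / 1624350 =-146.12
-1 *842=-842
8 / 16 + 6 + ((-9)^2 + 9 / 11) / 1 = 88.32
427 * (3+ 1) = 1708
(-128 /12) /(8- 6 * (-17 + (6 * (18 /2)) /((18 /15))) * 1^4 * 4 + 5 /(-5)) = 32 /1995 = 0.02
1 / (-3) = -1 / 3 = -0.33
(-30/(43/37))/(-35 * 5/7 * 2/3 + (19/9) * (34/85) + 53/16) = 799200/387301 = 2.06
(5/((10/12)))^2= 36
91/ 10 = 9.10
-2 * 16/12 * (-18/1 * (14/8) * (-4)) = -336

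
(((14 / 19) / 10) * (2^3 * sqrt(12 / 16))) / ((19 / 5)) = 28 * sqrt(3) / 361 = 0.13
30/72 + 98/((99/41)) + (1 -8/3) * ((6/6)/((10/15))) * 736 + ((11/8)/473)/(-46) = -2818266367/1566576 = -1799.00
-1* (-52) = 52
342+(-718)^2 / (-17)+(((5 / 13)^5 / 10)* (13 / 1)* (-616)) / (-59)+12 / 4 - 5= -858965832156 / 28646683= -29984.83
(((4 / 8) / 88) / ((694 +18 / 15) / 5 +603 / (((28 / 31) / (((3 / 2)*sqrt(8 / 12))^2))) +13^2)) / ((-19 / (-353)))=61775 / 766290558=0.00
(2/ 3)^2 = 4/ 9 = 0.44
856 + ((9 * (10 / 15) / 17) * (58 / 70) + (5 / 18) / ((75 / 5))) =27513271 / 32130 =856.31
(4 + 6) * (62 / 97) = 620 / 97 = 6.39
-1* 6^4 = -1296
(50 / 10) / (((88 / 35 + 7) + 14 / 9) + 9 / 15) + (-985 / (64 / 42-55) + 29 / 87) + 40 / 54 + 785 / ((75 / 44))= 267757714891 / 557299980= 480.46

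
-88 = -88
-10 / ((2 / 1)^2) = -5 / 2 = -2.50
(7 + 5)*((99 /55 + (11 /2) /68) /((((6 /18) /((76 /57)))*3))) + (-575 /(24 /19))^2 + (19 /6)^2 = 10147192493 /48960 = 207254.75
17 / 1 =17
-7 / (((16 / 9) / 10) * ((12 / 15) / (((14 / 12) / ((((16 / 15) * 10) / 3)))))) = -33075 / 2048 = -16.15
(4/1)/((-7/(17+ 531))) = -2192/7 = -313.14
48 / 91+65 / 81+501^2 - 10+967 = 1857192221 / 7371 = 251959.33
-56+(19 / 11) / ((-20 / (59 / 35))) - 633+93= -4590321 / 7700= -596.15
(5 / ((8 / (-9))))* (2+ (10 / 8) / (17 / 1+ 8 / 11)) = -4845 / 416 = -11.65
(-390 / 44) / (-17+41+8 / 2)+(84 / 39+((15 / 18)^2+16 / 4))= 470755 / 72072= 6.53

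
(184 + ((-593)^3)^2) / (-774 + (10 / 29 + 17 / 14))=-17654450060875128998 / 313611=-56294103398398.43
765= 765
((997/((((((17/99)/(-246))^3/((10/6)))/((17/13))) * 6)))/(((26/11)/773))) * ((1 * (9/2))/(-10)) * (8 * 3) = 3760840838683791.34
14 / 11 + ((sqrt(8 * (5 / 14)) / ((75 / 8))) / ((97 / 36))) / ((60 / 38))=608 * sqrt(35) / 84875 + 14 / 11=1.32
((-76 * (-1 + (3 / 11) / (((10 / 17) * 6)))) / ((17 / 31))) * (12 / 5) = 1434804 / 4675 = 306.91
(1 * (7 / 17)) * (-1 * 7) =-2.88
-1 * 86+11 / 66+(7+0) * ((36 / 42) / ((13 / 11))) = -6299 / 78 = -80.76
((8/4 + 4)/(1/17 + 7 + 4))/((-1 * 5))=-51/470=-0.11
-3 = -3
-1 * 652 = -652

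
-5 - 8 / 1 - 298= -311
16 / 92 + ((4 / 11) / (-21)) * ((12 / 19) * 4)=4380 / 33649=0.13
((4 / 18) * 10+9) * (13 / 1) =1313 / 9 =145.89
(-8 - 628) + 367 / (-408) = -259855 / 408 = -636.90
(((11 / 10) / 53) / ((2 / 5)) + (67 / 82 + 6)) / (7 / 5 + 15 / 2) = 298525 / 386794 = 0.77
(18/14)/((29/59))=531/203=2.62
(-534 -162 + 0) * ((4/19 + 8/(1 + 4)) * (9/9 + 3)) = -478848/95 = -5040.51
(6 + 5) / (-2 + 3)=11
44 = 44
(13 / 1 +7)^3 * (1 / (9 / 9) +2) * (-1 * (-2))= 48000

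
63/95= 0.66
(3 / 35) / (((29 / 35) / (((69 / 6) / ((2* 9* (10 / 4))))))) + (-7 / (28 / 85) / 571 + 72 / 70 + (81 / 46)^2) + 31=6460177742 / 183953931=35.12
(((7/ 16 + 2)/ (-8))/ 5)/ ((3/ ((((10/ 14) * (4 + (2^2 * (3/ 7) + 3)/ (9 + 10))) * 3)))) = -22035/ 119168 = -0.18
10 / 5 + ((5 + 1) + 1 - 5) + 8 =12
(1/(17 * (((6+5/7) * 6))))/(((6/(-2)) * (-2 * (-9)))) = -0.00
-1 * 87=-87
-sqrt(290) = -17.03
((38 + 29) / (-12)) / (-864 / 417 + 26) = -9313 / 39912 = -0.23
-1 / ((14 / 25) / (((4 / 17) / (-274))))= 25 / 16303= 0.00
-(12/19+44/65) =-1616/1235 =-1.31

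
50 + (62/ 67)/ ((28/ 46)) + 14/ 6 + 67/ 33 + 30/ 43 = 12551885/ 221837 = 56.58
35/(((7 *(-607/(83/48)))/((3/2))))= -415/19424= -0.02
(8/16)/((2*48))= 1/192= 0.01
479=479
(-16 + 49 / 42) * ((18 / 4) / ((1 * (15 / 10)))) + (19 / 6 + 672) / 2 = 3517 / 12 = 293.08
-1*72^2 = -5184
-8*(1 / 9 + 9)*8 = -5248 / 9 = -583.11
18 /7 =2.57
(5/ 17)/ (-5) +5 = 84/ 17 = 4.94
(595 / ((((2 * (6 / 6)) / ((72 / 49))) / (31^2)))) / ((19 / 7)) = 2940660 / 19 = 154771.58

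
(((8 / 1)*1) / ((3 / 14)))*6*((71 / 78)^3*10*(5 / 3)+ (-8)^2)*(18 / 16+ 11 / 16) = 11064467701 / 355914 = 31087.48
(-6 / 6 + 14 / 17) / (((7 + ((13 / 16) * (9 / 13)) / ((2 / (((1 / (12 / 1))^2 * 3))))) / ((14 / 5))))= -21504 / 304895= -0.07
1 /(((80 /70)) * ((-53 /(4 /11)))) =-7 /1166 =-0.01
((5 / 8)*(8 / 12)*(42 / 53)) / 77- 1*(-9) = 9.00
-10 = -10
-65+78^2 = 6019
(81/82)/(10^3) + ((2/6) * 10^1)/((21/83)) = 68065103/5166000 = 13.18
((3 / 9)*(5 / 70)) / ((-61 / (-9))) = 3 / 854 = 0.00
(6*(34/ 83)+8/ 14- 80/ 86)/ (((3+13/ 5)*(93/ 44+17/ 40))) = 28842000/ 195342077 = 0.15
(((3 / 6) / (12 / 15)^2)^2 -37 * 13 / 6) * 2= -244397 / 1536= -159.11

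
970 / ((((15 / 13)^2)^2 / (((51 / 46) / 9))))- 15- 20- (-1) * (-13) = 13563089 / 698625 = 19.41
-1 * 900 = -900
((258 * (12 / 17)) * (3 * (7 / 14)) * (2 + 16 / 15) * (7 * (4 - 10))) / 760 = -46.30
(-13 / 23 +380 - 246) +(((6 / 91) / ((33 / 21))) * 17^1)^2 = 133.94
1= 1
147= 147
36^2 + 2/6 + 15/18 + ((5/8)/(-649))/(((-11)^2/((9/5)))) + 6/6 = 2446649497/1884696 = 1298.17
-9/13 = -0.69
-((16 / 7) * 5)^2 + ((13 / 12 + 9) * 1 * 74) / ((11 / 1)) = -18457 / 294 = -62.78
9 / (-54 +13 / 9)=-81 / 473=-0.17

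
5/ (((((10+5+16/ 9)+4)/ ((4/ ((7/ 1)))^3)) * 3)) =960/ 64141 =0.01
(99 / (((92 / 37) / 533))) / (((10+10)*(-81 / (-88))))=2386241 / 2070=1152.77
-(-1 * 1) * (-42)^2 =1764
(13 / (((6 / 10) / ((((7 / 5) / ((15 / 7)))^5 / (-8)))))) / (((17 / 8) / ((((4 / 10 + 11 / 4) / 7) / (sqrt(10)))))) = -3672178237*sqrt(10) / 537890625000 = -0.02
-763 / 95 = -8.03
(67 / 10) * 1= 67 / 10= 6.70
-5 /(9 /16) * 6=-160 /3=-53.33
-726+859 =133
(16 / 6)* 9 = 24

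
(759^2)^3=191183608905939441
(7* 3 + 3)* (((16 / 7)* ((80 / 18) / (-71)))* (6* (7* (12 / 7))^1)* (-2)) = 245760 / 497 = 494.49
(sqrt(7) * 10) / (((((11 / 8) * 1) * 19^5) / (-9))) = -720 * sqrt(7) / 27237089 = -0.00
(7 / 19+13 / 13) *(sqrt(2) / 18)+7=13 *sqrt(2) / 171+7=7.11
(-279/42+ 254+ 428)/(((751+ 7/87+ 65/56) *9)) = 1096780/10994757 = 0.10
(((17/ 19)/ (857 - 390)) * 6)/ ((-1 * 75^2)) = -34/ 16636875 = -0.00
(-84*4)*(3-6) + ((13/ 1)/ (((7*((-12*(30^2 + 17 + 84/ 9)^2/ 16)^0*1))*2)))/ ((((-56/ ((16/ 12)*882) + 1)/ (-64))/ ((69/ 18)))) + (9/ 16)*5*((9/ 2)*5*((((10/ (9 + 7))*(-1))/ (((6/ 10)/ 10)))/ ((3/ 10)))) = -457109/ 320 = -1428.47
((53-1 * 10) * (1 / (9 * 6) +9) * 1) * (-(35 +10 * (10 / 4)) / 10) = -20941 / 9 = -2326.78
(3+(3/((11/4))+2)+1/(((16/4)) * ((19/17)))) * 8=10558/209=50.52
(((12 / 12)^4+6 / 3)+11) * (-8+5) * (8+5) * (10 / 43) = -5460 / 43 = -126.98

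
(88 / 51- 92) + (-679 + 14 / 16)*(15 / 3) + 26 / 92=-32662109 / 9384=-3480.62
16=16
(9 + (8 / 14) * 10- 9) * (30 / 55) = 240 / 77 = 3.12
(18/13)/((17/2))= 0.16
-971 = -971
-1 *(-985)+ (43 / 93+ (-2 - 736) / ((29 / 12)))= 1834184 / 2697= 680.08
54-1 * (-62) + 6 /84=116.07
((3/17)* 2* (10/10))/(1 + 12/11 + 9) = 33/1037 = 0.03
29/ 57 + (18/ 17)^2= 26849/ 16473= 1.63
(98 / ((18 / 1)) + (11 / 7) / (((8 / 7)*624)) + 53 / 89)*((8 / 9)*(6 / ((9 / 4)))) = 8053369 / 562302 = 14.32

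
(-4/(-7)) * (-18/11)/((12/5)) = -30/77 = -0.39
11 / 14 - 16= -213 / 14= -15.21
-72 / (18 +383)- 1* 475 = -190547 / 401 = -475.18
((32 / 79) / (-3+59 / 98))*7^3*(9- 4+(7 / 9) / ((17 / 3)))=-281819776 / 946815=-297.65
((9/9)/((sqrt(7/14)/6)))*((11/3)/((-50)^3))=-11*sqrt(2)/62500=-0.00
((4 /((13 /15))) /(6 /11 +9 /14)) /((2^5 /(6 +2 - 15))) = -2695 /3172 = -0.85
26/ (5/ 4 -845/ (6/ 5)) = -0.04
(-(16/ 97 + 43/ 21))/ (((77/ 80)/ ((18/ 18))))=-360560/ 156849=-2.30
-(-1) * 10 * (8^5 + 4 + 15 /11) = 3605070 /11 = 327733.64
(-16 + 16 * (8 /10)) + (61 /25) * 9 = 469 /25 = 18.76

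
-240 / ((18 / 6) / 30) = -2400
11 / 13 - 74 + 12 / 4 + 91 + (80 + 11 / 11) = 1324 / 13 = 101.85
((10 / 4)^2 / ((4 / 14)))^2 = 30625 / 64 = 478.52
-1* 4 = -4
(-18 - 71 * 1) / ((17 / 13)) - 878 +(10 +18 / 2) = -15760 / 17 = -927.06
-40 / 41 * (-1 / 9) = 40 / 369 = 0.11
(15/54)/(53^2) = 5/50562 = 0.00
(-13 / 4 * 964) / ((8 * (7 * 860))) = -3133 / 48160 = -0.07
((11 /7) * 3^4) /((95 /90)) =16038 /133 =120.59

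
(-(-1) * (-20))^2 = 400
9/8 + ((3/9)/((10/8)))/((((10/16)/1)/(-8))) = -1373/600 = -2.29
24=24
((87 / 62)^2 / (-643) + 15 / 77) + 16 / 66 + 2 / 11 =31973047 / 51905532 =0.62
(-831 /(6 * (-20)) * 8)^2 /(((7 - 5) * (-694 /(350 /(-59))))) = 537103 /40946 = 13.12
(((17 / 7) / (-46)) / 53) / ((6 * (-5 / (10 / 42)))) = 17 / 2150316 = 0.00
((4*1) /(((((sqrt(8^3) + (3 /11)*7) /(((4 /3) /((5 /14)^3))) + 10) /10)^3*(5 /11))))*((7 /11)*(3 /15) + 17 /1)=775176948623045867769831657226371072 /5062590415181315084489819744533225 - 4973934993014999933353314572304384*sqrt(2) /202503616607252603379592789781329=118.38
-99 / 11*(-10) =90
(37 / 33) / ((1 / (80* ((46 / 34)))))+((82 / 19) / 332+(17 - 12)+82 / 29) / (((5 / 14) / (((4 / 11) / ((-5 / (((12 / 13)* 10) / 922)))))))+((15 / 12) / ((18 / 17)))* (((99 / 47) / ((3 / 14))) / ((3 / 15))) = 8641186026776893 / 48177407812820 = 179.36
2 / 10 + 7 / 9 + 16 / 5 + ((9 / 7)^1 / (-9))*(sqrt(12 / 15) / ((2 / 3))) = 188 / 45- 3*sqrt(5) / 35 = 3.99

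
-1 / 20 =-0.05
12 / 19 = 0.63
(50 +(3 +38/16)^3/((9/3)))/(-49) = -2.08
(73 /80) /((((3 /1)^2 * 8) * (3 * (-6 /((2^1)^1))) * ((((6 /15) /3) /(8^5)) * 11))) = -9344 /297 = -31.46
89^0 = 1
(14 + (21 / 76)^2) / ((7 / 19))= 11615 / 304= 38.21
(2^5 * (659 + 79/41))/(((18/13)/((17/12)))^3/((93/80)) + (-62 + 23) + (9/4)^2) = -4642433744239616/7273123055373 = -638.30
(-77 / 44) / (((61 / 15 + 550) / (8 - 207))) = 20895 / 33244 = 0.63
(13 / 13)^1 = 1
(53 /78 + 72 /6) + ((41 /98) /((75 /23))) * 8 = 1309597 /95550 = 13.71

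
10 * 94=940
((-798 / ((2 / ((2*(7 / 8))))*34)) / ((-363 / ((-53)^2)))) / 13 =2615179 / 213928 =12.22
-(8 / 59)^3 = -512 / 205379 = -0.00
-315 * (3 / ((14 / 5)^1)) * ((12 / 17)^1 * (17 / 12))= -675 / 2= -337.50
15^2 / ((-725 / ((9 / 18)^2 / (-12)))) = 3 / 464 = 0.01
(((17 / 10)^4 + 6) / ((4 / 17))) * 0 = 0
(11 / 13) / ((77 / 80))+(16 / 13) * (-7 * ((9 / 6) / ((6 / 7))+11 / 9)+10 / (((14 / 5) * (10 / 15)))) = -14852 / 819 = -18.13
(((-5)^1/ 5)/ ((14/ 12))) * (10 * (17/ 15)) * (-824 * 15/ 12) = 70040/ 7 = 10005.71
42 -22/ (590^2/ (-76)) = 3655468/ 87025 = 42.00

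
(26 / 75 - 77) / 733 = -5749 / 54975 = -0.10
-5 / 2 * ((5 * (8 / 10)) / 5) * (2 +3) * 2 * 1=-20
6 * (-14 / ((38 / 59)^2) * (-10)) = 731010 / 361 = 2024.96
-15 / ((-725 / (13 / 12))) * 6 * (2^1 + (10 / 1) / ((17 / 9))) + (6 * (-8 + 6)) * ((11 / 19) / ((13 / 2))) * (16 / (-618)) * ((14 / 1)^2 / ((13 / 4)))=2160234634 / 815256845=2.65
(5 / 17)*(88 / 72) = 55 / 153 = 0.36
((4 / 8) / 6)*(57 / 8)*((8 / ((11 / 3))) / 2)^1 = 57 / 88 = 0.65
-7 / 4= -1.75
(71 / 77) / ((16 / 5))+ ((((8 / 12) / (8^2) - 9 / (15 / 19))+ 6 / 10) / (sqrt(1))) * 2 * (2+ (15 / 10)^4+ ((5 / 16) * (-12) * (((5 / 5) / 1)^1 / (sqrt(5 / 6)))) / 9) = -44977279 / 295680+ 5179 * sqrt(30) / 2880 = -142.27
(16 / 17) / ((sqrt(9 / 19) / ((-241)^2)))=79425.63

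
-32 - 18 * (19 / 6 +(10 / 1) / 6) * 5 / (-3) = 113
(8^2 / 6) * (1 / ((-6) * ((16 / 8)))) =-0.89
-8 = -8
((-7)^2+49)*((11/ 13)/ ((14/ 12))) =924/ 13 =71.08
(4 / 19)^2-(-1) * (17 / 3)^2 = 104473 / 3249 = 32.16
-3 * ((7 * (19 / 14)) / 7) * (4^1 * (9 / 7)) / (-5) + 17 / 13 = 17503 / 3185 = 5.50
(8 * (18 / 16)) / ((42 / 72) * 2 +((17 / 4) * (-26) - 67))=-27 / 529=-0.05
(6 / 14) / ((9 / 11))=11 / 21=0.52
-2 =-2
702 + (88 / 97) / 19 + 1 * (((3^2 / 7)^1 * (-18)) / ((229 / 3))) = 2073184324 / 2954329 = 701.74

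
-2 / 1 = -2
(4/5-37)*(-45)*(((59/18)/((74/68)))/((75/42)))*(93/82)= 118184493/37925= 3116.27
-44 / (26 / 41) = -902 / 13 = -69.38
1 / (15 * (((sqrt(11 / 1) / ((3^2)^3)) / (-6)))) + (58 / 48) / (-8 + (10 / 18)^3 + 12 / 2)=-1458 * sqrt(11) / 55 - 7047 / 10664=-88.58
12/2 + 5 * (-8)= -34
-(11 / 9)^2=-121 / 81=-1.49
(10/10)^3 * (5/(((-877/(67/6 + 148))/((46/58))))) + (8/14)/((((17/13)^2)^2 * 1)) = -0.52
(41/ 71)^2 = 1681/ 5041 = 0.33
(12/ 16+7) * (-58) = -449.50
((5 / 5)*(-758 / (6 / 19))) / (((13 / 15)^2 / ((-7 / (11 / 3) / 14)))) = 1620225 / 3718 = 435.78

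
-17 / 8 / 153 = -1 / 72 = -0.01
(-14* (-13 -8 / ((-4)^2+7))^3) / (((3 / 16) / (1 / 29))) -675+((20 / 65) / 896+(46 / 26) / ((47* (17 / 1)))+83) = 13621987574422111 / 2462866721952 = 5530.95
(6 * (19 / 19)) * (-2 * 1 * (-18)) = 216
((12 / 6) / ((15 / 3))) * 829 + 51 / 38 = 63259 / 190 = 332.94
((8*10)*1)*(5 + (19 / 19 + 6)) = 960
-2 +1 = -1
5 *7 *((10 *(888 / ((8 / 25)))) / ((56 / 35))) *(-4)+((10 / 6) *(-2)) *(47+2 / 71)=-172408005 / 71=-2428281.76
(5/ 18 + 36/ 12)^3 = 205379/ 5832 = 35.22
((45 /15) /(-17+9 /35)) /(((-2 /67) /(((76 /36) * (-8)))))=-89110 /879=-101.38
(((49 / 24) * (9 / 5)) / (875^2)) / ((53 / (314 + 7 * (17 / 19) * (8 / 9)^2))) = 245431 / 8496562500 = 0.00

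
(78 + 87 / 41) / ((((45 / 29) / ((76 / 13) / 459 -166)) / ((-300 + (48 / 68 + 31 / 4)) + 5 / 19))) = 43838306210165 / 17560218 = 2496455.69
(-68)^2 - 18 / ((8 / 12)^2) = 9167 / 2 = 4583.50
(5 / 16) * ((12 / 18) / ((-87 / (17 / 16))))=-85 / 33408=-0.00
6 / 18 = 1 / 3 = 0.33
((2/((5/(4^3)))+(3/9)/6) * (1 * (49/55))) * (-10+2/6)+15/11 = -3260839/14850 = -219.59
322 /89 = 3.62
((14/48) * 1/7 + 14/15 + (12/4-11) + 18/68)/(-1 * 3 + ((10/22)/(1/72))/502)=12692317/5510040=2.30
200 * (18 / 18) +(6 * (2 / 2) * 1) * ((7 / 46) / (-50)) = 229979 / 1150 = 199.98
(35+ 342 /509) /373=18157 /189857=0.10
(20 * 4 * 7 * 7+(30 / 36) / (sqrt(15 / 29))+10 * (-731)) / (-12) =565 / 2 - sqrt(435) / 216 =282.40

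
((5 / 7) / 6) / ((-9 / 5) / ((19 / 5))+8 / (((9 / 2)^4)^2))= -1363146165 / 5423342078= -0.25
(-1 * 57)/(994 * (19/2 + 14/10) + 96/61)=-17385/3305033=-0.01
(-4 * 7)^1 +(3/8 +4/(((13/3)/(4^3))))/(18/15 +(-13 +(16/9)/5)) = -355583/10712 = -33.19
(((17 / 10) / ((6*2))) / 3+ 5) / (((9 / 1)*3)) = 1817 / 9720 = 0.19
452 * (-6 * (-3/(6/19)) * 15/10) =38646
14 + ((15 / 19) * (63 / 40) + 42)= 8701 / 152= 57.24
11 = 11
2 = 2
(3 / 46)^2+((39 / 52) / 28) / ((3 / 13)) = 7129 / 59248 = 0.12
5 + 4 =9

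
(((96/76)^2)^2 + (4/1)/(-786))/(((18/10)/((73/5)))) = 20.61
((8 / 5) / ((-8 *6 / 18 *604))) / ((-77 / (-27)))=-81 / 232540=-0.00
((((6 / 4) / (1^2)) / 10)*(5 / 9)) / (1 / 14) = 7 / 6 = 1.17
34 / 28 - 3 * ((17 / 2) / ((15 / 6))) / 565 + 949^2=35618816861 / 39550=900602.20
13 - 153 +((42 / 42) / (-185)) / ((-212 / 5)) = -1098159 / 7844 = -140.00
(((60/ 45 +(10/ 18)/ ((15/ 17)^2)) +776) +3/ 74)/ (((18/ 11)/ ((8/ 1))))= 513024182/ 134865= 3803.98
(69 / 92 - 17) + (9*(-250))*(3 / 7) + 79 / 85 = -2331463 / 2380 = -979.61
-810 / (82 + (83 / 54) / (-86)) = -752328 / 76145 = -9.88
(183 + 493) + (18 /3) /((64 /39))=21749 /32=679.66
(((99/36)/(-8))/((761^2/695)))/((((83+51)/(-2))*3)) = 7645/3724906272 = 0.00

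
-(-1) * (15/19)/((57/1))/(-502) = -5/181222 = -0.00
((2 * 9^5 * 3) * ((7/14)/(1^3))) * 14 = 2480058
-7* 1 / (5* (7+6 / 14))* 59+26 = 3869 / 260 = 14.88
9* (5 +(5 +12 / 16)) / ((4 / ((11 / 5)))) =4257 / 80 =53.21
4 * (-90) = -360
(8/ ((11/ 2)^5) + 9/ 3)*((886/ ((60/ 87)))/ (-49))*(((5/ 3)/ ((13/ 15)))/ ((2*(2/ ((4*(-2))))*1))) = 31051777115/ 102589487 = 302.68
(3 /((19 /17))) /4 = 51 /76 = 0.67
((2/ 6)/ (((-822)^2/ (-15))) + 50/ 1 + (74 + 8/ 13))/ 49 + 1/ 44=6074145421/ 2367258894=2.57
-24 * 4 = -96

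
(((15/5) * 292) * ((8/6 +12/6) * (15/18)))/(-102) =-23.86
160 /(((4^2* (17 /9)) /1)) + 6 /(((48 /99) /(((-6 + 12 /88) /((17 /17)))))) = -18297 /272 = -67.27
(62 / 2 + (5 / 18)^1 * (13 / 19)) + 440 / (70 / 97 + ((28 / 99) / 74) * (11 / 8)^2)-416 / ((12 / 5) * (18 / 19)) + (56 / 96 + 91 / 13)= 710335183007 / 1545954228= 459.48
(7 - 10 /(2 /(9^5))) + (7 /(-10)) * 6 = -1476211 /5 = -295242.20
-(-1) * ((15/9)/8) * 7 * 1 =35/24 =1.46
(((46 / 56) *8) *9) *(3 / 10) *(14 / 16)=621 / 40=15.52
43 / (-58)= -43 / 58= -0.74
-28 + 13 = -15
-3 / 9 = -1 / 3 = -0.33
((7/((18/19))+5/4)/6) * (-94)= -14617/108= -135.34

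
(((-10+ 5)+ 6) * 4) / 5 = 4 / 5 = 0.80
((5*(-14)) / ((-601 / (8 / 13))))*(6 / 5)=672 / 7813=0.09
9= 9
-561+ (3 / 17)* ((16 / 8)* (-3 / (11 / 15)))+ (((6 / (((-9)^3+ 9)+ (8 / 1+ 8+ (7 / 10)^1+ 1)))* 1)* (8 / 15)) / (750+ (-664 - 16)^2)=-562.44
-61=-61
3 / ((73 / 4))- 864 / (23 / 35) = -2207244 / 1679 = -1314.62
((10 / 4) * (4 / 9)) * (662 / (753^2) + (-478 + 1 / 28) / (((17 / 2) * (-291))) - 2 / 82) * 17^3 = 131846342425415 / 142064671959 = 928.07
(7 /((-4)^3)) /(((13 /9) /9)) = -567 /832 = -0.68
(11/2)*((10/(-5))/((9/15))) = -55/3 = -18.33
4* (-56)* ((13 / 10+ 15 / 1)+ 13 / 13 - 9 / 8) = -18116 / 5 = -3623.20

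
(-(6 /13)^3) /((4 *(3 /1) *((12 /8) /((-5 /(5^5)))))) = 12 /1373125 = 0.00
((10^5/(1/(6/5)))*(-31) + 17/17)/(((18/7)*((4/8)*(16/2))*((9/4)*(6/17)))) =-442679881/972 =-455431.98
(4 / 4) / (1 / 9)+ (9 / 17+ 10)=332 / 17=19.53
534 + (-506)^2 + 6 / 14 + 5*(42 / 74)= 66452476 / 259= 256573.27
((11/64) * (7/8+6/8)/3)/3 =143/4608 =0.03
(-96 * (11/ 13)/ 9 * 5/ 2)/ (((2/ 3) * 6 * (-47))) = 220/ 1833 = 0.12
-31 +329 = 298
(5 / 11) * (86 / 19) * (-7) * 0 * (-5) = 0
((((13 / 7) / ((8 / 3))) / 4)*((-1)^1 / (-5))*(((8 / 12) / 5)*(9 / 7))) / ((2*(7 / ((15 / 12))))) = 0.00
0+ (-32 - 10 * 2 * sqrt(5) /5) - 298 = -330 - 4 * sqrt(5) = -338.94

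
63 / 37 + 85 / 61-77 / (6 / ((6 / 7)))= -17839 / 2257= -7.90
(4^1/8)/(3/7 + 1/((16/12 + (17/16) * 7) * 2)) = 2947/2862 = 1.03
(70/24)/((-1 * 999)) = -35/11988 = -0.00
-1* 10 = -10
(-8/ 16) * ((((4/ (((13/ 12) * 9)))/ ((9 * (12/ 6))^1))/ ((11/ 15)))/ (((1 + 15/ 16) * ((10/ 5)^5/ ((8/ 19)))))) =-0.00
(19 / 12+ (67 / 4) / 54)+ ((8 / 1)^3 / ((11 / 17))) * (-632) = -1188195949 / 2376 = -500082.47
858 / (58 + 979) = 858 / 1037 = 0.83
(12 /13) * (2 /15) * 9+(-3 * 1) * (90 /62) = -3.25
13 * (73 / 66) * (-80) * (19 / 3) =-721240 / 99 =-7285.25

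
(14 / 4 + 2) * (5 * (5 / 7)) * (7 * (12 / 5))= 330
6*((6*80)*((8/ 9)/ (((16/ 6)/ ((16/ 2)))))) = 7680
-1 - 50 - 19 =-70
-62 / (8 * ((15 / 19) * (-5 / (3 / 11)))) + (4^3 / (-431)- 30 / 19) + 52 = 50.81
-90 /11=-8.18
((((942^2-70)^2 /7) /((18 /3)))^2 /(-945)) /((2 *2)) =-38739159729205600250881 /416745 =-92956507526678425.06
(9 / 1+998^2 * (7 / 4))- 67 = 1742949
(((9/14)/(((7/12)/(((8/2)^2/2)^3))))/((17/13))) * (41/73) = 14736384/60809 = 242.34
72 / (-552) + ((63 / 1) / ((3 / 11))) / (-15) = -1786 / 115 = -15.53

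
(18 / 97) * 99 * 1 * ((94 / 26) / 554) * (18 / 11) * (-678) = -46460628 / 349297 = -133.01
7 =7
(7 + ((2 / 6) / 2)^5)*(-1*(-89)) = 4844537 / 7776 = 623.01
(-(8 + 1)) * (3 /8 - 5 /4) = 63 /8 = 7.88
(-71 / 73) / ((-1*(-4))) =-71 / 292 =-0.24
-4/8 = -1/2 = -0.50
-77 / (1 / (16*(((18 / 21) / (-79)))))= 1056 / 79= 13.37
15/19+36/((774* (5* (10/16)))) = 16429/20425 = 0.80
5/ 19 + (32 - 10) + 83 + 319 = 8061/ 19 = 424.26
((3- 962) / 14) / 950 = -0.07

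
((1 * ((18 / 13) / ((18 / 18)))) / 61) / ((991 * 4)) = 9 / 1571726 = 0.00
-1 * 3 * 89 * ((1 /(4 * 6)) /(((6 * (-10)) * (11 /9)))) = 267 /1760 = 0.15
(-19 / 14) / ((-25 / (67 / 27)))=1273 / 9450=0.13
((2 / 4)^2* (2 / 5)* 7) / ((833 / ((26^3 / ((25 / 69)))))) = 606372 / 14875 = 40.76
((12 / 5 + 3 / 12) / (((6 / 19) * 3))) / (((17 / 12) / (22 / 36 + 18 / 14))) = 240673 / 64260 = 3.75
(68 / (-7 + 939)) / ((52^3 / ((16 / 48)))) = 17 / 98284992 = 0.00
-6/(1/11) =-66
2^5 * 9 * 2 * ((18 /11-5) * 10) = -213120 /11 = -19374.55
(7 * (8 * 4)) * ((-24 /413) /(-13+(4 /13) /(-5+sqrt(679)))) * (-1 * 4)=-2206583808 /550827481 - 79872 * sqrt(679) /550827481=-4.01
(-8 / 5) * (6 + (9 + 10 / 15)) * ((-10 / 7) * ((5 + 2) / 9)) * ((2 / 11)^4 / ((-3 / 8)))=-96256 / 1185921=-0.08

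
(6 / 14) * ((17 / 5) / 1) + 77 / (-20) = -67 / 28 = -2.39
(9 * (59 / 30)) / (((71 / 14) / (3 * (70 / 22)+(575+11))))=8116689 / 3905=2078.54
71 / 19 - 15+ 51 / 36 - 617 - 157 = -178717 / 228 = -783.85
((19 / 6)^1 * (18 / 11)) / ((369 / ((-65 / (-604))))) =1235 / 817212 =0.00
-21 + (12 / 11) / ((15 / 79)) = -839 / 55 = -15.25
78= 78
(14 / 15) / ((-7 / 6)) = -4 / 5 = -0.80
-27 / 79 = -0.34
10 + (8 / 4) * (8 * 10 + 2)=174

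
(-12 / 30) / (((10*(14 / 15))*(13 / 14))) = -3 / 65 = -0.05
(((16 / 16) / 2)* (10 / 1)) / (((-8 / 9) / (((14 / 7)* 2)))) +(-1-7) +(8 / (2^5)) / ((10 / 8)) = -303 / 10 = -30.30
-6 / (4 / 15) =-45 / 2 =-22.50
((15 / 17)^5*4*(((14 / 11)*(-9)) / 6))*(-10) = 637875000 / 15618427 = 40.84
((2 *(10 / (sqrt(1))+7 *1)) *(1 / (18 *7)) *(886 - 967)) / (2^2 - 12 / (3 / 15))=153 / 392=0.39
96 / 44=24 / 11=2.18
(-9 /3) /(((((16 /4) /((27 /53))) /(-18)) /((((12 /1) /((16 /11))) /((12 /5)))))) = 40095 /1696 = 23.64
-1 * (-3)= 3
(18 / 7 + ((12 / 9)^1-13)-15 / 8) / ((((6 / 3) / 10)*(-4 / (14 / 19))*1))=485 / 48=10.10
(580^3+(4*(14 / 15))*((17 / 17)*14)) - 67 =2926679779 / 15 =195111985.27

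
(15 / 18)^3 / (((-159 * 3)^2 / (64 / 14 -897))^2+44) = 0.00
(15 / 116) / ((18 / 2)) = 0.01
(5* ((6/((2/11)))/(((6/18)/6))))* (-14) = -41580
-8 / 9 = -0.89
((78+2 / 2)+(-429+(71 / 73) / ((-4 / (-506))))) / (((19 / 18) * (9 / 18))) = -596466 / 1387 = -430.04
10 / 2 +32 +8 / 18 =337 / 9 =37.44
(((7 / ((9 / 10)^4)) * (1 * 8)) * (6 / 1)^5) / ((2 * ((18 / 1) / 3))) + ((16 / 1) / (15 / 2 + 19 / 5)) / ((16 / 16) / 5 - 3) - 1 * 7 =3543199103 / 64071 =55301.14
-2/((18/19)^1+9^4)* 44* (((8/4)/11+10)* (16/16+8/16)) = -1216/5937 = -0.20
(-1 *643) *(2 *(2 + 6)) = -10288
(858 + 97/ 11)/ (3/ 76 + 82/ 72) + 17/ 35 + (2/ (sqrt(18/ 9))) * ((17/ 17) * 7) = 7 * sqrt(2) + 114209311/ 155155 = 746.00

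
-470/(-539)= 470/539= 0.87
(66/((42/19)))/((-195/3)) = -209/455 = -0.46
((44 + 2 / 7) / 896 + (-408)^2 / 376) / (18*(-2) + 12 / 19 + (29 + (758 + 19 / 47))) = 1239962287 / 2106037248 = 0.59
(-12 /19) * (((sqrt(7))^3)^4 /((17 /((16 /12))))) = -1882384 /323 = -5827.81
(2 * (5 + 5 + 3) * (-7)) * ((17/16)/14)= -221/16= -13.81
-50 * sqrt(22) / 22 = -25 * sqrt(22) / 11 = -10.66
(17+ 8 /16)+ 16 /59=2097 /118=17.77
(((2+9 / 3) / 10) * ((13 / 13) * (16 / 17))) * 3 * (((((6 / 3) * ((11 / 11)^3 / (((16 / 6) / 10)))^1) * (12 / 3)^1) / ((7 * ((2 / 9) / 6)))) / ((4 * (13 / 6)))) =29160 / 1547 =18.85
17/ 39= 0.44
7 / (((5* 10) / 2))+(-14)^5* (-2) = 26891207 / 25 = 1075648.28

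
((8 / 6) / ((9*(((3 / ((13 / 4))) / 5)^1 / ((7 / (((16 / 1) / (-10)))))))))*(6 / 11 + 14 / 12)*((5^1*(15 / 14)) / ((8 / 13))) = -11935625 / 228096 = -52.33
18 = 18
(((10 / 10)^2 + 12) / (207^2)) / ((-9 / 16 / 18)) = -416 / 42849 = -0.01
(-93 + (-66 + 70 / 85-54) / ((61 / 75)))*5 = -1241955 / 1037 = -1197.64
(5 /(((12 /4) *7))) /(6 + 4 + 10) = 0.01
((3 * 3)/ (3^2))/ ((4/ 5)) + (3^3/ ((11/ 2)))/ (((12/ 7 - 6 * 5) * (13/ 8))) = 7193/ 6292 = 1.14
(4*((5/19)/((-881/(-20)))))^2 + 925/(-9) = -259178121925/2521747089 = -102.78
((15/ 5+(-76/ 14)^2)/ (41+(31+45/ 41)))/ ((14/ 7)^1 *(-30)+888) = 1763/ 3286332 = 0.00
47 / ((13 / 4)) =188 / 13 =14.46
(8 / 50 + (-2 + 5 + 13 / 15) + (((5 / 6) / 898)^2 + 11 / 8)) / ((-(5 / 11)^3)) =-5217964116101 / 90720450000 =-57.52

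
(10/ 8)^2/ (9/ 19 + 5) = 475/ 1664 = 0.29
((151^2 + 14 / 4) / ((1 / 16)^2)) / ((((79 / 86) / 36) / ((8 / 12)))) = 152525733.27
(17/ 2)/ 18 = 17/ 36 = 0.47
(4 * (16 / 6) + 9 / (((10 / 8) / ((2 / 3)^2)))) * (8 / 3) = 36.98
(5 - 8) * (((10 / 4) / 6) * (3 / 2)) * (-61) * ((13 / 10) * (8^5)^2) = 159651987456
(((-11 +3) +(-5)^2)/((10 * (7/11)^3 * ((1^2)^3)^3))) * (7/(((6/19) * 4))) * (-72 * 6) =-3869217/245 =-15792.72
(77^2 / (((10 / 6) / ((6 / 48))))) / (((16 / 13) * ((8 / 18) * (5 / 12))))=6243237 / 3200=1951.01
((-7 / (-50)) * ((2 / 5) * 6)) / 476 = 3 / 4250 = 0.00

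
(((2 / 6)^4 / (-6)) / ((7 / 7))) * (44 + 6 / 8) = -179 / 1944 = -0.09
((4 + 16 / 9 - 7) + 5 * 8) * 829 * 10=2893210 / 9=321467.78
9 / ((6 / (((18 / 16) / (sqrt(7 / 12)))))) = 27 * sqrt(21) / 56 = 2.21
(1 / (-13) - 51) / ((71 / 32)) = -21248 / 923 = -23.02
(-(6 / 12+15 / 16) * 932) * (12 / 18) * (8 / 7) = -1020.76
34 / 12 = 17 / 6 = 2.83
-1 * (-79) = 79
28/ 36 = 7/ 9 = 0.78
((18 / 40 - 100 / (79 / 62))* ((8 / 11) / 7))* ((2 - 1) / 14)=-123289 / 212905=-0.58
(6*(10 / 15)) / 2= 2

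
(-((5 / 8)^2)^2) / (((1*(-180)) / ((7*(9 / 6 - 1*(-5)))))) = 11375 / 294912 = 0.04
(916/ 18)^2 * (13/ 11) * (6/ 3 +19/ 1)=19088524/ 297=64271.12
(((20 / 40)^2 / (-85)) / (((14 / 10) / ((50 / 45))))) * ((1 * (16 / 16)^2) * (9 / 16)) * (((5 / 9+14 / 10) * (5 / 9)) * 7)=-55 / 5508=-0.01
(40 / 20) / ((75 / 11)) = 22 / 75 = 0.29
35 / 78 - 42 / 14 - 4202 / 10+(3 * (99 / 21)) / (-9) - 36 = -1256681 / 2730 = -460.32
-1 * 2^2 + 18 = 14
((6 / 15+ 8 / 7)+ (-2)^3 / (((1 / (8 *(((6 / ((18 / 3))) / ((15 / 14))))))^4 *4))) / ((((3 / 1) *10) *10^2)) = -1101190177 / 531562500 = -2.07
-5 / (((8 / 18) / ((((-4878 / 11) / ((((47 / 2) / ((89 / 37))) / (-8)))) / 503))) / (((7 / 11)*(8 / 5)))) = -875230272 / 105840757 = -8.27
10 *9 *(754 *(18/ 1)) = 1221480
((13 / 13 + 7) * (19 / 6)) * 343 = 26068 / 3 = 8689.33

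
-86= -86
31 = 31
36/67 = 0.54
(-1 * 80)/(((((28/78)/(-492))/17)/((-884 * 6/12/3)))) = -1922381760/7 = -274625965.71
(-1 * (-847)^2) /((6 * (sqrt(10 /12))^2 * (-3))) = 717409 /15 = 47827.27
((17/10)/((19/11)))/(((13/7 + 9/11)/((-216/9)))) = -86394/9785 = -8.83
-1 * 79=-79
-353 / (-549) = 353 / 549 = 0.64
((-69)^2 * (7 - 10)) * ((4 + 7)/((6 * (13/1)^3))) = -52371/4394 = -11.92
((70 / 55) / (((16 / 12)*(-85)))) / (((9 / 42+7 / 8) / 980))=-115248 / 11407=-10.10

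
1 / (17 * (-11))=-1 / 187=-0.01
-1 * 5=-5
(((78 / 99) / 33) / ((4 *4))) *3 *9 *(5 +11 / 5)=351 / 1210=0.29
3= 3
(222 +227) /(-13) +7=-358 /13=-27.54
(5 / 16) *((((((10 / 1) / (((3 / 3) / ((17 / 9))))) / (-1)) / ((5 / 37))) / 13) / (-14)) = 3145 / 13104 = 0.24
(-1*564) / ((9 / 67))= -12596 / 3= -4198.67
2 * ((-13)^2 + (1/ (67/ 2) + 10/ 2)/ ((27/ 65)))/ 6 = 60.37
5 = 5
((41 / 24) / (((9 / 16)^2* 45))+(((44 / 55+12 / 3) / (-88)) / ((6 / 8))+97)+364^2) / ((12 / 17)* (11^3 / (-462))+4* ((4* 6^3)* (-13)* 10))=-1897925607991 / 6430984840170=-0.30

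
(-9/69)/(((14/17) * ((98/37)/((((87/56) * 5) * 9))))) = -7387605/1767136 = -4.18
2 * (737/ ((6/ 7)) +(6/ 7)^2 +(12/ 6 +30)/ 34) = 4305823/ 2499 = 1723.02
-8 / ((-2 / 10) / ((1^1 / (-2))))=-20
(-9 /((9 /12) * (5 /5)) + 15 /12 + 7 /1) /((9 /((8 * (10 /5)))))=-20 /3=-6.67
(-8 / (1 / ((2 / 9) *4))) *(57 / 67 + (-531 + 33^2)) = -798784 / 201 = -3974.05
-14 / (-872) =7 / 436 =0.02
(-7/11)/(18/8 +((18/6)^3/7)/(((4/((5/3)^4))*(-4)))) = -2352/1441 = -1.63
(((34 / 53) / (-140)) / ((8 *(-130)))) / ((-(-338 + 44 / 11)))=17 / 1288705600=0.00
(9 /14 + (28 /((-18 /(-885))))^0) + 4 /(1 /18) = 1031 /14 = 73.64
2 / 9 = 0.22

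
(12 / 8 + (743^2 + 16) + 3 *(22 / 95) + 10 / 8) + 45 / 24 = 419573443 / 760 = 552070.32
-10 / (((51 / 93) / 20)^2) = -3844000 / 289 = -13301.04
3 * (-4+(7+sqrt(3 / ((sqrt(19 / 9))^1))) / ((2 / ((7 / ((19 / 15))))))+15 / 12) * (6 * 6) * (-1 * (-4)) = 8883.02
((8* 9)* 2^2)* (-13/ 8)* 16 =-7488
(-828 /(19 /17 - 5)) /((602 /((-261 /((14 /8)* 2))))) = -612306 /23177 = -26.42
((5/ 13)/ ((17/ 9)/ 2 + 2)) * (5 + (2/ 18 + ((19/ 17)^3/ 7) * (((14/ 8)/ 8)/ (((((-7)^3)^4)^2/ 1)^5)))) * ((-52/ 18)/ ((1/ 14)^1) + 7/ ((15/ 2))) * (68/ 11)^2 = -474081591930797544090318145553104051789526826153918662071322001327934788075719168365527988039745658084624559418/ 470286795223938878372906522792510224714505739581822273014539926879455774231714966623758687212410013363551351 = -1008.07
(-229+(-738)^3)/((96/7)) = -2813632507/96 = -29308671.95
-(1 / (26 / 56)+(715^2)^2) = -3397563008153 / 13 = -261351000627.15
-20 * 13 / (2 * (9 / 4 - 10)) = 520 / 31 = 16.77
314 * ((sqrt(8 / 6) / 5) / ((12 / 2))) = 314 * sqrt(3) / 45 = 12.09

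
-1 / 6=-0.17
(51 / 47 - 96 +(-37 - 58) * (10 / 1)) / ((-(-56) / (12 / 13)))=-147333 / 8554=-17.22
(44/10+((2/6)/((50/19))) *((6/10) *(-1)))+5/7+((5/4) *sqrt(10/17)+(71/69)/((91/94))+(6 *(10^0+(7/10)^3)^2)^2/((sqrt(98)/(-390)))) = -1141855550035551 *sqrt(2)/350000000000+5 *sqrt(170)/68+9577349/1569750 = -4606.73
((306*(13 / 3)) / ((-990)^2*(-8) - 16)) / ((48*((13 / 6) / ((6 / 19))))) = -153 / 297951008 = -0.00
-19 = -19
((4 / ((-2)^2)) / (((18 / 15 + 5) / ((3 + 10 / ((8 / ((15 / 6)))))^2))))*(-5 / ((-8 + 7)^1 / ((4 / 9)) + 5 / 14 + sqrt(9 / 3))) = 2941225*sqrt(3) / 56668 + 22269275 / 226672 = 188.14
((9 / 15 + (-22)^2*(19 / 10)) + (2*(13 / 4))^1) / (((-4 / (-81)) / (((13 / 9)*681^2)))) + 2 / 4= 12570694072.48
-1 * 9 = -9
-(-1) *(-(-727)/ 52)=727/ 52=13.98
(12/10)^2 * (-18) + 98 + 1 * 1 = 1827/25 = 73.08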